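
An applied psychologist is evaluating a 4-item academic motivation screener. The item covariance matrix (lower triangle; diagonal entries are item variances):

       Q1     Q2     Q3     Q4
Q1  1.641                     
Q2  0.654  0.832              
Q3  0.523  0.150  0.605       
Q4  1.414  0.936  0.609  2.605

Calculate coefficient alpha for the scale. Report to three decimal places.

ΣVar(i) = 1.641 + 0.832 + 0.605 + 2.605 = 5.683
Sum of the distinct covariances = 4.286
σ²_total = 5.683 + 2 × 4.286 = 14.255
α = (k/(k−1))·(1 − ΣVar(i)/σ²_total) = (4/3)·(1 − 5.683/14.255) = 0.802

α = 0.802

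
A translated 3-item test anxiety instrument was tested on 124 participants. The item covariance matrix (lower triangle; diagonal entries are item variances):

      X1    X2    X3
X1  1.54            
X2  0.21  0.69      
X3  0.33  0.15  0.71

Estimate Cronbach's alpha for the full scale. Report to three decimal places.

α = 0.479

sum of item variances = 1.54 + 0.69 + 0.71 = 2.94
Sum of the distinct covariances = 0.69
total variance = 2.94 + 2 × 0.69 = 4.32
α = (k/(k−1))·(1 − sum of item variances/total variance) = (3/2)·(1 − 2.94/4.32) = 0.479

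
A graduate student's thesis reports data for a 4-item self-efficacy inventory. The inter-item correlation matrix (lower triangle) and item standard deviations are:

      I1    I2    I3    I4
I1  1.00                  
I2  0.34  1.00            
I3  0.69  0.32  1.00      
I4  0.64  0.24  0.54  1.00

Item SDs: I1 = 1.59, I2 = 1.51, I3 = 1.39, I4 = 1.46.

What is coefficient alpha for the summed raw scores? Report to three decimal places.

Σσ²ᵢ = 1.59² + 1.51² + 1.39² + 1.46² = 8.8719
Covariances σ_ij = r_ij · s_i · s_j:
  σ(I1,I2) = 0.34 × 1.59 × 1.51 = 0.8163
  σ(I1,I3) = 0.69 × 1.59 × 1.39 = 1.5250
  σ(I1,I4) = 0.64 × 1.59 × 1.46 = 1.4857
  σ(I2,I3) = 0.32 × 1.51 × 1.39 = 0.6716
  σ(I2,I4) = 0.24 × 1.51 × 1.46 = 0.5291
  σ(I3,I4) = 0.54 × 1.39 × 1.46 = 1.0959
σ²_T = Σσ²ᵢ + 2·Σσ_ij = 8.8719 + 2 × 6.1236 = 21.1191
α = (4/3)·(1 − 8.8719/21.1191) = 0.773

α = 0.773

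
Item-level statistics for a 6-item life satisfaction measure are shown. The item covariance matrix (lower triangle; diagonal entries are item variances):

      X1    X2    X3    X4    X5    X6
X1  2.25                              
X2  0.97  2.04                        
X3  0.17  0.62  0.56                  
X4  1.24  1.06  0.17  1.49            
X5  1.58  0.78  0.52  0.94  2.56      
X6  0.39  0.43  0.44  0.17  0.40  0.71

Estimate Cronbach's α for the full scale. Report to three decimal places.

Σσᵢ² = 2.25 + 2.04 + 0.56 + 1.49 + 2.56 + 0.71 = 9.61
Σ_{i<j} σ_ij = 9.88
Var(T) = 9.61 + 2 × 9.88 = 29.37
α = (k/(k−1))·(1 − Σσᵢ²/Var(T)) = (6/5)·(1 − 9.61/29.37) = 0.807

α = 0.807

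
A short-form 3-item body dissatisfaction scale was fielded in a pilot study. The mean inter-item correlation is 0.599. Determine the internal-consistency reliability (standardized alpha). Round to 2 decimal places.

standardized alpha = 0.82

Standardized α = k·r̄ / (1 + (k−1)·r̄) = 3 × 0.599 / (1 + 2 × 0.599)
  = 1.7970 / 2.1980 = 0.82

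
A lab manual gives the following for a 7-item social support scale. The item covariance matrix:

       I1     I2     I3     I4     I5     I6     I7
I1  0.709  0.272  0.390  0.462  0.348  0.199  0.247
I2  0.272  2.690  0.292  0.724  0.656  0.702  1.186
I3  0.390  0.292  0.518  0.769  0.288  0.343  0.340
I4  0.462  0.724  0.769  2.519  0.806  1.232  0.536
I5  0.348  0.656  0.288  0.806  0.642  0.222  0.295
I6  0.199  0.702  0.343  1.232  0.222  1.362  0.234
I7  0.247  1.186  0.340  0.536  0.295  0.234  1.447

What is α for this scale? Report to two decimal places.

ΣVar(i) = 0.709 + 2.690 + 0.518 + 2.519 + 0.642 + 1.362 + 1.447 = 9.887
Sum of off-diagonal covariances = 10.543
σ²_T = 9.887 + 2 × 10.543 = 30.973
α = (k/(k−1))·(1 − ΣVar(i)/σ²_T) = (7/6)·(1 − 9.887/30.973) = 0.79

α = 0.79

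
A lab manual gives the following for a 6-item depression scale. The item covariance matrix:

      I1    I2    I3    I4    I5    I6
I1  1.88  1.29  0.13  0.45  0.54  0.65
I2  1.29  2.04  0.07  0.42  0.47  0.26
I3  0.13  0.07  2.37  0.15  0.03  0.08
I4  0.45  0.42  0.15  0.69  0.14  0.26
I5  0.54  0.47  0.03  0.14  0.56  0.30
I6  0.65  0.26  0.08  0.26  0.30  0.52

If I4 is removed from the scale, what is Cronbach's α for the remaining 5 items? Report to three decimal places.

Cronbach's α = 0.636

Remaining items: I1, I2, I3, I5, I6 (k = 5).
Σσᵢ² = 1.88 + 2.04 + 2.37 + 0.56 + 0.52 = 7.37
σ²_T = 7.37 + 2 × 3.82 = 15.01
α (item deleted) = (5/4)·(1 − 7.37/15.01) = 0.636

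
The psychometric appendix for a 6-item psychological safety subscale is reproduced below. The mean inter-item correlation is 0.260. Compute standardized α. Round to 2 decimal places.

Standardized α = k·r̄ / (1 + (k−1)·r̄) = 6 × 0.260 / (1 + 5 × 0.260)
  = 1.5600 / 2.3000 = 0.68

standardized α = 0.68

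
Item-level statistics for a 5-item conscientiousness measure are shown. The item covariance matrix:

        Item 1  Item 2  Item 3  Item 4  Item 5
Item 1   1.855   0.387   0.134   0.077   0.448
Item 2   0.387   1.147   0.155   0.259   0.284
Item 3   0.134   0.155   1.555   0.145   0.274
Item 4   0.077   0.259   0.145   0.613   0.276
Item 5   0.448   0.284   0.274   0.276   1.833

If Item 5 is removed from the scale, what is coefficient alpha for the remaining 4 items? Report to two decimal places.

Remaining items: Item 1, Item 2, Item 3, Item 4 (k = 4).
ΣVar(i) = 1.855 + 1.147 + 1.555 + 0.613 = 5.170
σ²_T = 5.170 + 2 × 1.157 = 7.484
α (item deleted) = (4/3)·(1 − 5.170/7.484) = 0.41

coefficient alpha = 0.41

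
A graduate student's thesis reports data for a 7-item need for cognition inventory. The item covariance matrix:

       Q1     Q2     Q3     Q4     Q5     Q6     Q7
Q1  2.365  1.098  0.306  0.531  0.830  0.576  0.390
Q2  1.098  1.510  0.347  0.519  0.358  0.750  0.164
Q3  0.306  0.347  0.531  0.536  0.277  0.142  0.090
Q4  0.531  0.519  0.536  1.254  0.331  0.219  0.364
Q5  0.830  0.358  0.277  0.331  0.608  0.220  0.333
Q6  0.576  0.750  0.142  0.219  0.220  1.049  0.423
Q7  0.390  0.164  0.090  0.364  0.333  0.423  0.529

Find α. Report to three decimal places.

α = 0.807

ΣVar(i) = 2.365 + 1.510 + 0.531 + 1.254 + 0.608 + 1.049 + 0.529 = 7.846
Sum of off-diagonal covariances = 8.804
total variance = 7.846 + 2 × 8.804 = 25.454
α = (k/(k−1))·(1 − ΣVar(i)/total variance) = (7/6)·(1 − 7.846/25.454) = 0.807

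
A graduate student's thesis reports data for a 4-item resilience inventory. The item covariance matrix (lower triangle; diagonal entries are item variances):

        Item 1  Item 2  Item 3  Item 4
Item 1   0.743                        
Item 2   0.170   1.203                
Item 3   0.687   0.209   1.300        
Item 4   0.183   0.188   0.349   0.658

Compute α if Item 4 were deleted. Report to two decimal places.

Remaining items: Item 1, Item 2, Item 3 (k = 3).
sum of item variances = 0.743 + 1.203 + 1.300 = 3.246
σ²_total = 3.246 + 2 × 1.066 = 5.378
α (item deleted) = (3/2)·(1 − 3.246/5.378) = 0.59

α = 0.59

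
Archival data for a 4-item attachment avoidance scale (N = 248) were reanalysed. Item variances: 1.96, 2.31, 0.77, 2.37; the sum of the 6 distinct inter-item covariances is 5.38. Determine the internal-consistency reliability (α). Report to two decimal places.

α = 0.79

ΣVar(i) = 1.96 + 2.31 + 0.77 + 2.37 = 7.41
Sum of distinct covariances = 5.38
Var(T) = ΣVar(i) + 2·Σcov = 7.41 + 2 × 5.38 = 18.17
α = (4/3)·(1 − 7.41/18.17) = 0.79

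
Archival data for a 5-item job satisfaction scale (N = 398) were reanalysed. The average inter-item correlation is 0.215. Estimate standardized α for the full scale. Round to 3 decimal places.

Standardized α = k·r̄ / (1 + (k−1)·r̄) = 5 × 0.215 / (1 + 4 × 0.215)
  = 1.0750 / 1.8600 = 0.578

α = 0.578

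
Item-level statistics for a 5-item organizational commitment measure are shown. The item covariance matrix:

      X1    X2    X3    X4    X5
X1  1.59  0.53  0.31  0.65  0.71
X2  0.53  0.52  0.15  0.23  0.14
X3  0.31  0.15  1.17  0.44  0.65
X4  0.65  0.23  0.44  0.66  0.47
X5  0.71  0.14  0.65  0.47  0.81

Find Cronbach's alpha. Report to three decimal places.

ΣVar(i) = 1.59 + 0.52 + 1.17 + 0.66 + 0.81 = 4.75
Σ_{i<j} σ_ij = 4.28
σ²_total = 4.75 + 2 × 4.28 = 13.31
α = (k/(k−1))·(1 − ΣVar(i)/σ²_total) = (5/4)·(1 − 4.75/13.31) = 0.804

Cronbach's alpha = 0.804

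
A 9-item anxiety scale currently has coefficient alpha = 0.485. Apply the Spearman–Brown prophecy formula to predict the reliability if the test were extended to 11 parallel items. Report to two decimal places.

predicted reliability = 0.54

Length factor m = 11/9 = 1.2222
α' = m·α / (1 + (m−1)·α)
   = 11/9 × 0.485 / (1 + (11/9 − 1) × 0.485)
   = 0.5928 / 1.1078 = 0.54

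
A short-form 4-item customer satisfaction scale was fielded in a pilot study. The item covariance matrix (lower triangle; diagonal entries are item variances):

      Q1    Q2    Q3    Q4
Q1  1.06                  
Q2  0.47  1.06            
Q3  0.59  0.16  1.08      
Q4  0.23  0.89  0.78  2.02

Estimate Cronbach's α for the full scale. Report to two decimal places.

Cronbach's α = 0.73

Σσ²ᵢ = 1.06 + 1.06 + 1.08 + 2.02 = 5.22
Sum of the distinct covariances = 3.12
σ²_T = 5.22 + 2 × 3.12 = 11.46
α = (k/(k−1))·(1 − Σσ²ᵢ/σ²_T) = (4/3)·(1 − 5.22/11.46) = 0.73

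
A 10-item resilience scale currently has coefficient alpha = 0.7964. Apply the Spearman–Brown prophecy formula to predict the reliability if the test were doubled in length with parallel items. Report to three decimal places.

predicted reliability = 0.887

Length factor m = 2
α' = m·α / (1 + (m−1)·α)
   = 2 × 0.7964 / (1 + (2 − 1) × 0.7964)
   = 1.5928 / 1.7964 = 0.887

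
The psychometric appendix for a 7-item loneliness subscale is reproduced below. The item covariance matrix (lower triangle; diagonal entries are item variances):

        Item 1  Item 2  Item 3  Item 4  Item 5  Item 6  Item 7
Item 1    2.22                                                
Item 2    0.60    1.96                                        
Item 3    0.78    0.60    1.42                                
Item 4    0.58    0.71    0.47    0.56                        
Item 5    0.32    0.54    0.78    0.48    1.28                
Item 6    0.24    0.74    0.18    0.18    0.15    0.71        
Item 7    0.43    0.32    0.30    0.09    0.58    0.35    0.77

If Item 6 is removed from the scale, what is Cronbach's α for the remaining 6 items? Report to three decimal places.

Remaining items: Item 1, Item 2, Item 3, Item 4, Item 5, Item 7 (k = 6).
Σσ²ᵢ = 2.22 + 1.96 + 1.42 + 0.56 + 1.28 + 0.77 = 8.21
total variance = 8.21 + 2 × 7.58 = 23.37
α (item deleted) = (6/5)·(1 − 8.21/23.37) = 0.778

α = 0.778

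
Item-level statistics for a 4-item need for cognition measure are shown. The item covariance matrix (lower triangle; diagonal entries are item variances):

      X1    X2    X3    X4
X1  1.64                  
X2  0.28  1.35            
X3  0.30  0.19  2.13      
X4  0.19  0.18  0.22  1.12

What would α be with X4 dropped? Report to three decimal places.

Remaining items: X1, X2, X3 (k = 3).
Σσ²ᵢ = 1.64 + 1.35 + 2.13 = 5.12
Var(T) = 5.12 + 2 × 0.77 = 6.66
α (item deleted) = (3/2)·(1 − 5.12/6.66) = 0.347

α = 0.347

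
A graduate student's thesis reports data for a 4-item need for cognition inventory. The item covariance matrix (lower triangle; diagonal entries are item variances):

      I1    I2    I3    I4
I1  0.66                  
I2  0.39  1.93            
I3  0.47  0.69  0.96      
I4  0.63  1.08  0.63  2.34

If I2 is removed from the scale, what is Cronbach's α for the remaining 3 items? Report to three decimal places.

Remaining items: I1, I3, I4 (k = 3).
ΣVar(i) = 0.66 + 0.96 + 2.34 = 3.96
σ²_T = 3.96 + 2 × 1.73 = 7.42
α (item deleted) = (3/2)·(1 − 3.96/7.42) = 0.699

α = 0.699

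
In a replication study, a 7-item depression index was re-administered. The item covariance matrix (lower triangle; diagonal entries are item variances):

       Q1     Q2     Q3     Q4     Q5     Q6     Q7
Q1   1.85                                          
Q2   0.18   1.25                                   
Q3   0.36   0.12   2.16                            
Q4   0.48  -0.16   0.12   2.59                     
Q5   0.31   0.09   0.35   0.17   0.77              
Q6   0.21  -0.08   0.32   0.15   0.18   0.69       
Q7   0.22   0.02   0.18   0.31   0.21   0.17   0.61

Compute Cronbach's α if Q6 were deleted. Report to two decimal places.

Cronbach's α = 0.47

Remaining items: Q1, Q2, Q3, Q4, Q5, Q7 (k = 6).
Σσ²ᵢ = 1.85 + 1.25 + 2.16 + 2.59 + 0.77 + 0.61 = 9.23
σ²_total = 9.23 + 2 × 2.96 = 15.15
α (item deleted) = (6/5)·(1 − 9.23/15.15) = 0.47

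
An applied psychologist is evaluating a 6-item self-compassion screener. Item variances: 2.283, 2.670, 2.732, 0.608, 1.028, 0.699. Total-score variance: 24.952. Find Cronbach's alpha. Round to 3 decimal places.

Cronbach's alpha = 0.718

Σσᵢ² = 2.283 + 2.670 + 2.732 + 0.608 + 1.028 + 0.699 = 10.020
α = (k/(k−1))·(1 − Σσᵢ²/total variance) = (6/5)·(1 − 10.020/24.952) = 0.718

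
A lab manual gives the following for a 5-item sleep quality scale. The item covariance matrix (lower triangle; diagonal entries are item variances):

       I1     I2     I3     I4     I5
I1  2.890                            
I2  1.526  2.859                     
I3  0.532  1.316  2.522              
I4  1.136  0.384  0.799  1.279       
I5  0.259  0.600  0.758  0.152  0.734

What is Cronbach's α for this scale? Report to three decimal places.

Σσᵢ² = 2.890 + 2.859 + 2.522 + 1.279 + 0.734 = 10.284
Sum of off-diagonal covariances = 7.462
σ²_total = 10.284 + 2 × 7.462 = 25.208
α = (k/(k−1))·(1 − Σσᵢ²/σ²_total) = (5/4)·(1 − 10.284/25.208) = 0.740

α = 0.740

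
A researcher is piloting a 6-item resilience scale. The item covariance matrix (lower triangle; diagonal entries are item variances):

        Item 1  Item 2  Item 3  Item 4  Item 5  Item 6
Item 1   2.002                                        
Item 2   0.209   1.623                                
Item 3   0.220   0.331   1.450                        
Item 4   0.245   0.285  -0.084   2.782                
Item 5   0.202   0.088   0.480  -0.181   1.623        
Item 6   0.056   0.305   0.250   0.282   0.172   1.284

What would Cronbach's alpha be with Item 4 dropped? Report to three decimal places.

Cronbach's alpha = 0.459

Remaining items: Item 1, Item 2, Item 3, Item 5, Item 6 (k = 5).
ΣVar(i) = 2.002 + 1.623 + 1.450 + 1.623 + 1.284 = 7.982
total variance = 7.982 + 2 × 2.313 = 12.608
α (item deleted) = (5/4)·(1 − 7.982/12.608) = 0.459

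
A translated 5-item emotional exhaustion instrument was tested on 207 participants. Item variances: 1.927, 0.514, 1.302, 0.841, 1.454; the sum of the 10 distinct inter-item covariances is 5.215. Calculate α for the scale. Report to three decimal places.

α = 0.792

sum of item variances = 1.927 + 0.514 + 1.302 + 0.841 + 1.454 = 6.038
Sum of distinct covariances = 5.215
σ²_total = sum of item variances + 2·Σcov = 6.038 + 2 × 5.215 = 16.468
α = (5/4)·(1 − 6.038/16.468) = 0.792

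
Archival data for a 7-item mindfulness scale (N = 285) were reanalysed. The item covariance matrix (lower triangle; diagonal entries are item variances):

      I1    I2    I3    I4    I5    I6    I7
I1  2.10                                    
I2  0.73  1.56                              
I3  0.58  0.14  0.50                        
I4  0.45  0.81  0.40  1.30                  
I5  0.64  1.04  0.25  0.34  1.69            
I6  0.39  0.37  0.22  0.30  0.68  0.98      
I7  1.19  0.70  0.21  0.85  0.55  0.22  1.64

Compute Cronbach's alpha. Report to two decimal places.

ΣVar(i) = 2.10 + 1.56 + 0.50 + 1.30 + 1.69 + 0.98 + 1.64 = 9.77
Σ_{i<j} σ_ij = 11.06
Var(T) = 9.77 + 2 × 11.06 = 31.89
α = (k/(k−1))·(1 − ΣVar(i)/Var(T)) = (7/6)·(1 − 9.77/31.89) = 0.81

α = 0.81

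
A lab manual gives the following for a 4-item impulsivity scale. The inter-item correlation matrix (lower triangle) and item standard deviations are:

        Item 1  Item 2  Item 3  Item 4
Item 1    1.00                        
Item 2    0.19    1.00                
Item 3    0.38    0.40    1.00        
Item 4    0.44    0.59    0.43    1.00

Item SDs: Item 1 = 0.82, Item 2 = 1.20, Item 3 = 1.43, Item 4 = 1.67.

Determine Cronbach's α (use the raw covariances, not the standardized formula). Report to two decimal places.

Σσ²ᵢ = 0.82² + 1.20² + 1.43² + 1.67² = 6.9462
Covariances σ_ij = r_ij · s_i · s_j:
  σ(Item 1,Item 2) = 0.19 × 0.82 × 1.20 = 0.1870
  σ(Item 1,Item 3) = 0.38 × 0.82 × 1.43 = 0.4456
  σ(Item 1,Item 4) = 0.44 × 0.82 × 1.67 = 0.6025
  σ(Item 2,Item 3) = 0.40 × 1.20 × 1.43 = 0.6864
  σ(Item 2,Item 4) = 0.59 × 1.20 × 1.67 = 1.1824
  σ(Item 3,Item 4) = 0.43 × 1.43 × 1.67 = 1.0269
σ²_T = Σσ²ᵢ + 2·Σσ_ij = 6.9462 + 2 × 4.1308 = 15.2078
α = (4/3)·(1 − 6.9462/15.2078) = 0.72

Cronbach's α = 0.72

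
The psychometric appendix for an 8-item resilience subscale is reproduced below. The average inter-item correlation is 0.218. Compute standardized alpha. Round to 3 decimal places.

Standardized α = k·r̄ / (1 + (k−1)·r̄) = 8 × 0.218 / (1 + 7 × 0.218)
  = 1.7440 / 2.5260 = 0.690

α = 0.690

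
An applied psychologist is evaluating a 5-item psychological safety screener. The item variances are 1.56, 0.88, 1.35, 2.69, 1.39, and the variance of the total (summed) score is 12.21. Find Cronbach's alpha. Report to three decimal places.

α = 0.444

Σσ²ᵢ = 1.56 + 0.88 + 1.35 + 2.69 + 1.39 = 7.87
α = (k/(k−1))·(1 − Σσ²ᵢ/σ²_total) = (5/4)·(1 − 7.87/12.21) = 0.444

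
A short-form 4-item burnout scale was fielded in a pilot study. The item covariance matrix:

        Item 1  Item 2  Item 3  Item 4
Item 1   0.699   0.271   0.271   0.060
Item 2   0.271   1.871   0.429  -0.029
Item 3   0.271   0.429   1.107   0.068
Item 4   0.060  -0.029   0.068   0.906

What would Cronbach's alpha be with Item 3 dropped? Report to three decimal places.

α = 0.222

Remaining items: Item 1, Item 2, Item 4 (k = 3).
Σσᵢ² = 0.699 + 1.871 + 0.906 = 3.476
total variance = 3.476 + 2 × 0.302 = 4.080
α (item deleted) = (3/2)·(1 − 3.476/4.080) = 0.222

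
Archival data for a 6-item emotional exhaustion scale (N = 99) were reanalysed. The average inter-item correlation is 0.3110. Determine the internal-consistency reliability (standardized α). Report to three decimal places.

α = 0.730

Standardized α = k·r̄ / (1 + (k−1)·r̄) = 6 × 0.3110 / (1 + 5 × 0.3110)
  = 1.8660 / 2.5550 = 0.730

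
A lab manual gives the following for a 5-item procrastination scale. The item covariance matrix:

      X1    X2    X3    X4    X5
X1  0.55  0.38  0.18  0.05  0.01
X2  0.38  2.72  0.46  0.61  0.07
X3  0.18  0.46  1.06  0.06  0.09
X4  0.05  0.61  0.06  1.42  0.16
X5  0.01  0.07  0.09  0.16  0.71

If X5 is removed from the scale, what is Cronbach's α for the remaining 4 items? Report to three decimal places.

α = 0.503

Remaining items: X1, X2, X3, X4 (k = 4).
Σσ²ᵢ = 0.55 + 2.72 + 1.06 + 1.42 = 5.75
σ²_total = 5.75 + 2 × 1.74 = 9.23
α (item deleted) = (4/3)·(1 − 5.75/9.23) = 0.503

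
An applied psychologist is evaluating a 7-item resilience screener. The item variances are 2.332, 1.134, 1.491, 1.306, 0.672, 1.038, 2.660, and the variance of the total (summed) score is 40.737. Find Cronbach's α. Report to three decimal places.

α = 0.862

Σσ²ᵢ = 2.332 + 1.134 + 1.491 + 1.306 + 0.672 + 1.038 + 2.660 = 10.633
α = (k/(k−1))·(1 − Σσ²ᵢ/Var(T)) = (7/6)·(1 − 10.633/40.737) = 0.862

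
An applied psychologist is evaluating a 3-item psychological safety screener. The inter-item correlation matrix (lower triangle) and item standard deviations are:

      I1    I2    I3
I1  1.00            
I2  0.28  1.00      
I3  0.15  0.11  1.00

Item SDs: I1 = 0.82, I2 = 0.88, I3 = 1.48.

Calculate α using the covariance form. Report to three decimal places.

α = 0.337

Σσ²ᵢ = 0.82² + 0.88² + 1.48² = 3.6372
Covariances σ_ij = r_ij · s_i · s_j:
  σ(I1,I2) = 0.28 × 0.82 × 0.88 = 0.2020
  σ(I1,I3) = 0.15 × 0.82 × 1.48 = 0.1820
  σ(I2,I3) = 0.11 × 0.88 × 1.48 = 0.1433
σ²_T = Σσ²ᵢ + 2·Σσ_ij = 3.6372 + 2 × 0.5273 = 4.6918
α = (3/2)·(1 − 3.6372/4.6918) = 0.337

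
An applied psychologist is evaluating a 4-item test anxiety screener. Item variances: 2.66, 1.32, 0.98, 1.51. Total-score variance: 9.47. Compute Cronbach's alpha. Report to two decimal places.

Σσ²ᵢ = 2.66 + 1.32 + 0.98 + 1.51 = 6.47
α = (k/(k−1))·(1 − Σσ²ᵢ/total variance) = (4/3)·(1 − 6.47/9.47) = 0.42

Cronbach's alpha = 0.42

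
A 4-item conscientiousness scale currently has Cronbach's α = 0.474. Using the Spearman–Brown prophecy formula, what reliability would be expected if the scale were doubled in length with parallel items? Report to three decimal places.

Length factor m = 2
α' = m·α / (1 + (m−1)·α)
   = 2 × 0.474 / (1 + (2 − 1) × 0.474)
   = 0.9480 / 1.4740 = 0.643

predicted reliability = 0.643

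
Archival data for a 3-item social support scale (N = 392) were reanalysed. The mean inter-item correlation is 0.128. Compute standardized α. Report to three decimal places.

standardized α = 0.306

Standardized α = k·r̄ / (1 + (k−1)·r̄) = 3 × 0.128 / (1 + 2 × 0.128)
  = 0.3840 / 1.2560 = 0.306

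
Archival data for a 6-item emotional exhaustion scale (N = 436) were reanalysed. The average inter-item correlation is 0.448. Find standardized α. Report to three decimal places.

standardized α = 0.830

Standardized α = k·r̄ / (1 + (k−1)·r̄) = 6 × 0.448 / (1 + 5 × 0.448)
  = 2.6880 / 3.2400 = 0.830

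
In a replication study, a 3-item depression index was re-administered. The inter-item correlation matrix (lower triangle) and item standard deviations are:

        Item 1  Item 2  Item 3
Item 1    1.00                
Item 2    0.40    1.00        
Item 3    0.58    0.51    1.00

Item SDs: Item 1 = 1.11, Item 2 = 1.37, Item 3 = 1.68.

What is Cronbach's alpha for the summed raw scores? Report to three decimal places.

Σσ²ᵢ = 1.11² + 1.37² + 1.68² = 5.9314
Covariances σ_ij = r_ij · s_i · s_j:
  σ(Item 1,Item 2) = 0.40 × 1.11 × 1.37 = 0.6083
  σ(Item 1,Item 3) = 0.58 × 1.11 × 1.68 = 1.0816
  σ(Item 2,Item 3) = 0.51 × 1.37 × 1.68 = 1.1738
σ²_T = Σσ²ᵢ + 2·Σσ_ij = 5.9314 + 2 × 2.8637 = 11.6588
α = (3/2)·(1 − 5.9314/11.6588) = 0.737

Cronbach's alpha = 0.737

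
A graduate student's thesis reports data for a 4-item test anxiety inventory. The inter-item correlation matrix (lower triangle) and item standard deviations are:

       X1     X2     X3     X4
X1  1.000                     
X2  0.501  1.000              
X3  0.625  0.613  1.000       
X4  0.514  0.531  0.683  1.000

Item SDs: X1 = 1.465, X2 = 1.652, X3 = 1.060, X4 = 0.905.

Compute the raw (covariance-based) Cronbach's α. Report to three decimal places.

Σσ²ᵢ = 1.465² + 1.652² + 1.060² + 0.905² = 6.8180
Covariances σ_ij = r_ij · s_i · s_j:
  σ(X1,X2) = 0.501 × 1.465 × 1.652 = 1.2125
  σ(X1,X3) = 0.625 × 1.465 × 1.060 = 0.9706
  σ(X1,X4) = 0.514 × 1.465 × 0.905 = 0.6815
  σ(X2,X3) = 0.613 × 1.652 × 1.060 = 1.0734
  σ(X2,X4) = 0.531 × 1.652 × 0.905 = 0.7939
  σ(X3,X4) = 0.683 × 1.060 × 0.905 = 0.6552
σ²_T = Σσ²ᵢ + 2·Σσ_ij = 6.8180 + 2 × 5.3871 = 17.5922
α = (4/3)·(1 − 6.8180/17.5922) = 0.817

Cronbach's α = 0.817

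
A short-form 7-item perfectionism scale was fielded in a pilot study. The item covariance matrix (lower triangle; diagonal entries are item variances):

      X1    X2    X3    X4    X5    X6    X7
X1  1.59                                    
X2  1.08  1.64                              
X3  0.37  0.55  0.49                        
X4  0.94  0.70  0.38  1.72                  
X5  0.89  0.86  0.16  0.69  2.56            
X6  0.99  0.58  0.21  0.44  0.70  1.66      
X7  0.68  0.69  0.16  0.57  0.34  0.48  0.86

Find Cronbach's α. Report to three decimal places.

Σσᵢ² = 1.59 + 1.64 + 0.49 + 1.72 + 2.56 + 1.66 + 0.86 = 10.52
Sum of the distinct covariances = 12.46
σ²_T = 10.52 + 2 × 12.46 = 35.44
α = (k/(k−1))·(1 − Σσᵢ²/σ²_T) = (7/6)·(1 − 10.52/35.44) = 0.820

Cronbach's α = 0.820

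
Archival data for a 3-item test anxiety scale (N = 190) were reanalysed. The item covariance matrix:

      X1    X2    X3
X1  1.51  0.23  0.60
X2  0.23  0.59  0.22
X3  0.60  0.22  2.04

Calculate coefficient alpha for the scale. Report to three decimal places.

coefficient alpha = 0.505

sum of item variances = 1.51 + 0.59 + 2.04 = 4.14
Σ_{i<j} σ_ij = 1.05
σ²_T = 4.14 + 2 × 1.05 = 6.24
α = (k/(k−1))·(1 − sum of item variances/σ²_T) = (3/2)·(1 − 4.14/6.24) = 0.505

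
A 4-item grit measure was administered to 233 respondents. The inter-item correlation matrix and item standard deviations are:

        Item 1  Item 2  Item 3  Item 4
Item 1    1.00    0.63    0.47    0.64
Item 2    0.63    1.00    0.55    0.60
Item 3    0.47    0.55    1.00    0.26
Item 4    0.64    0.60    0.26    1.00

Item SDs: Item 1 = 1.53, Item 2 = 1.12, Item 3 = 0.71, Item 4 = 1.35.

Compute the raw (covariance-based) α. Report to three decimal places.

α = 0.805

Σσ²ᵢ = 1.53² + 1.12² + 0.71² + 1.35² = 5.9219
Covariances σ_ij = r_ij · s_i · s_j:
  σ(Item 1,Item 2) = 0.63 × 1.53 × 1.12 = 1.0796
  σ(Item 1,Item 3) = 0.47 × 1.53 × 0.71 = 0.5106
  σ(Item 1,Item 4) = 0.64 × 1.53 × 1.35 = 1.3219
  σ(Item 2,Item 3) = 0.55 × 1.12 × 0.71 = 0.4374
  σ(Item 2,Item 4) = 0.60 × 1.12 × 1.35 = 0.9072
  σ(Item 3,Item 4) = 0.26 × 0.71 × 1.35 = 0.2492
σ²_T = Σσ²ᵢ + 2·Σσ_ij = 5.9219 + 2 × 4.5059 = 14.9337
α = (4/3)·(1 − 5.9219/14.9337) = 0.805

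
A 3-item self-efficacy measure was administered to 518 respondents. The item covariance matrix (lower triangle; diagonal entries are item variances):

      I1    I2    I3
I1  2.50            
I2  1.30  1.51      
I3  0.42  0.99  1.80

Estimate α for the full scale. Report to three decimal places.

α = 0.724

ΣVar(i) = 2.50 + 1.51 + 1.80 = 5.81
Sum of off-diagonal covariances = 2.71
total variance = 5.81 + 2 × 2.71 = 11.23
α = (k/(k−1))·(1 − ΣVar(i)/total variance) = (3/2)·(1 − 5.81/11.23) = 0.724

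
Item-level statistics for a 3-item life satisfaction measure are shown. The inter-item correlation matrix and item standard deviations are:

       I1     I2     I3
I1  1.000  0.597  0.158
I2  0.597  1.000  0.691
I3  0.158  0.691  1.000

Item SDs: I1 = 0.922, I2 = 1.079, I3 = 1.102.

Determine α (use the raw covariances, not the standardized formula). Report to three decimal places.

Σσ²ᵢ = 0.922² + 1.079² + 1.102² = 3.2287
Covariances σ_ij = r_ij · s_i · s_j:
  σ(I1,I2) = 0.597 × 0.922 × 1.079 = 0.5939
  σ(I1,I3) = 0.158 × 0.922 × 1.102 = 0.1605
  σ(I2,I3) = 0.691 × 1.079 × 1.102 = 0.8216
σ²_T = Σσ²ᵢ + 2·Σσ_ij = 3.2287 + 2 × 1.5760 = 6.3807
α = (3/2)·(1 − 3.2287/6.3807) = 0.741

α = 0.741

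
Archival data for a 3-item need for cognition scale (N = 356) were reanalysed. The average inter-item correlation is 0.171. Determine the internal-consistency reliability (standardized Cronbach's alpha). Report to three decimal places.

Standardized α = k·r̄ / (1 + (k−1)·r̄) = 3 × 0.171 / (1 + 2 × 0.171)
  = 0.5130 / 1.3420 = 0.382

standardized Cronbach's alpha = 0.382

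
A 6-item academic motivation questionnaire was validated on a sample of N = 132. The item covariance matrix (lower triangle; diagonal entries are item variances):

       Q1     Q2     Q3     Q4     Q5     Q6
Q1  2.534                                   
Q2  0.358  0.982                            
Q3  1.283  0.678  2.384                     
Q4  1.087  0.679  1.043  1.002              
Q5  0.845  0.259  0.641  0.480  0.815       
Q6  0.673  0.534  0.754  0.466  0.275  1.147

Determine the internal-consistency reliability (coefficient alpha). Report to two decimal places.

coefficient alpha = 0.83

Σσ²ᵢ = 2.534 + 0.982 + 2.384 + 1.002 + 0.815 + 1.147 = 8.864
Sum of the distinct covariances = 10.055
σ²_T = 8.864 + 2 × 10.055 = 28.974
α = (k/(k−1))·(1 − Σσ²ᵢ/σ²_T) = (6/5)·(1 − 8.864/28.974) = 0.83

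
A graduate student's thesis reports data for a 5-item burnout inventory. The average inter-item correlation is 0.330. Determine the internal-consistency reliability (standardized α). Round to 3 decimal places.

Standardized α = k·r̄ / (1 + (k−1)·r̄) = 5 × 0.330 / (1 + 4 × 0.330)
  = 1.6500 / 2.3200 = 0.711

standardized α = 0.711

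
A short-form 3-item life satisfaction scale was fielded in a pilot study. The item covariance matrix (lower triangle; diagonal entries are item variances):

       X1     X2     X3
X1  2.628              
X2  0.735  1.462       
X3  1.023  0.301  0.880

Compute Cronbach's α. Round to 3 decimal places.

ΣVar(i) = 2.628 + 1.462 + 0.880 = 4.970
Σ_{i<j} σ_ij = 2.059
σ²_total = 4.970 + 2 × 2.059 = 9.088
α = (k/(k−1))·(1 − ΣVar(i)/σ²_total) = (3/2)·(1 − 4.970/9.088) = 0.680

α = 0.680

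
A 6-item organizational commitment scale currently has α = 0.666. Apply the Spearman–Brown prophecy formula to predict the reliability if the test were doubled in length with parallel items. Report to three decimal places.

predicted reliability = 0.800

Length factor m = 2
α' = m·α / (1 + (m−1)·α)
   = 2 × 0.666 / (1 + (2 − 1) × 0.666)
   = 1.3320 / 1.6660 = 0.800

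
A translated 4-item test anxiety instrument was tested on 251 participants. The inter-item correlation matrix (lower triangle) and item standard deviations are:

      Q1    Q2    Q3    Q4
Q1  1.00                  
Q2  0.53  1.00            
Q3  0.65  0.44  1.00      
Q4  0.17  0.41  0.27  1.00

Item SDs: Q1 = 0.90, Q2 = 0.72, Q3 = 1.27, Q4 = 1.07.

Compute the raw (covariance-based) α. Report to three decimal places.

Σσ²ᵢ = 0.90² + 0.72² + 1.27² + 1.07² = 4.0862
Covariances σ_ij = r_ij · s_i · s_j:
  σ(Q1,Q2) = 0.53 × 0.90 × 0.72 = 0.3434
  σ(Q1,Q3) = 0.65 × 0.90 × 1.27 = 0.7430
  σ(Q1,Q4) = 0.17 × 0.90 × 1.07 = 0.1637
  σ(Q2,Q3) = 0.44 × 0.72 × 1.27 = 0.4023
  σ(Q2,Q4) = 0.41 × 0.72 × 1.07 = 0.3159
  σ(Q3,Q4) = 0.27 × 1.27 × 1.07 = 0.3669
σ²_T = Σσ²ᵢ + 2·Σσ_ij = 4.0862 + 2 × 2.3352 = 8.7566
α = (4/3)·(1 − 4.0862/8.7566) = 0.711

α = 0.711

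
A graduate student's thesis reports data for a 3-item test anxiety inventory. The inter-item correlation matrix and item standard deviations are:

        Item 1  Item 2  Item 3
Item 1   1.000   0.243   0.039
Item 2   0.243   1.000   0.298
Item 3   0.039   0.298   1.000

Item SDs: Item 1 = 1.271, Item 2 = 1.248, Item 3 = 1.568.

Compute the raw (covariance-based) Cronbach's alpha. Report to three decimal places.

Σσ²ᵢ = 1.271² + 1.248² + 1.568² = 5.6316
Covariances σ_ij = r_ij · s_i · s_j:
  σ(Item 1,Item 2) = 0.243 × 1.271 × 1.248 = 0.3854
  σ(Item 1,Item 3) = 0.039 × 1.271 × 1.568 = 0.0777
  σ(Item 2,Item 3) = 0.298 × 1.248 × 1.568 = 0.5831
σ²_T = Σσ²ᵢ + 2·Σσ_ij = 5.6316 + 2 × 1.0462 = 7.7240
α = (3/2)·(1 − 5.6316/7.7240) = 0.406

Cronbach's alpha = 0.406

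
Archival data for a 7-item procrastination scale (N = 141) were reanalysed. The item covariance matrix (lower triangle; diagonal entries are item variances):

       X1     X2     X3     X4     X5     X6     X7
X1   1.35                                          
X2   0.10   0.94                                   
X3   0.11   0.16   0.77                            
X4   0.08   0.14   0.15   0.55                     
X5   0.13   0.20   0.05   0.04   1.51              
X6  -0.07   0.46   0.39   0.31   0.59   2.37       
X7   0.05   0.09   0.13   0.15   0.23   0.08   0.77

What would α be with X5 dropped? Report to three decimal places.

Remaining items: X1, X2, X3, X4, X6, X7 (k = 6).
Σσᵢ² = 1.35 + 0.94 + 0.77 + 0.55 + 2.37 + 0.77 = 6.75
σ²_total = 6.75 + 2 × 2.33 = 11.41
α (item deleted) = (6/5)·(1 − 6.75/11.41) = 0.490

α = 0.490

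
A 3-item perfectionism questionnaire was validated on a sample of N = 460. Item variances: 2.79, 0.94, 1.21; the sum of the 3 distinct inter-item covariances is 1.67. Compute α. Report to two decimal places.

α = 0.61

sum of item variances = 2.79 + 0.94 + 1.21 = 4.94
Sum of distinct covariances = 1.67
σ²_T = sum of item variances + 2·Σcov = 4.94 + 2 × 1.67 = 8.28
α = (3/2)·(1 − 4.94/8.28) = 0.61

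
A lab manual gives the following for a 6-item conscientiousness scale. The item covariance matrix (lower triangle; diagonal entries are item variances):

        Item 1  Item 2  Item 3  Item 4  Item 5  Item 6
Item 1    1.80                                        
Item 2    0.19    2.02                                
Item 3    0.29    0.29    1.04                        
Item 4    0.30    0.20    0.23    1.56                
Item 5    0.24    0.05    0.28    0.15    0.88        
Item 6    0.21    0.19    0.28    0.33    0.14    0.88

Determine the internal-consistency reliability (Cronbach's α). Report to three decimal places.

α = 0.542

Σσᵢ² = 1.80 + 2.02 + 1.04 + 1.56 + 0.88 + 0.88 = 8.18
Σ_{i<j} σ_ij = 3.37
total variance = 8.18 + 2 × 3.37 = 14.92
α = (k/(k−1))·(1 − Σσᵢ²/total variance) = (6/5)·(1 − 8.18/14.92) = 0.542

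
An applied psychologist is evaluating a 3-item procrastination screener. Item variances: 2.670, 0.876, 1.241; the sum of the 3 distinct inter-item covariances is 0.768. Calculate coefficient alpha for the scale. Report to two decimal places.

Σσᵢ² = 2.670 + 0.876 + 1.241 = 4.787
Sum of distinct covariances = 0.768
Var(T) = Σσᵢ² + 2·Σcov = 4.787 + 2 × 0.768 = 6.323
α = (3/2)·(1 − 4.787/6.323) = 0.36

coefficient alpha = 0.36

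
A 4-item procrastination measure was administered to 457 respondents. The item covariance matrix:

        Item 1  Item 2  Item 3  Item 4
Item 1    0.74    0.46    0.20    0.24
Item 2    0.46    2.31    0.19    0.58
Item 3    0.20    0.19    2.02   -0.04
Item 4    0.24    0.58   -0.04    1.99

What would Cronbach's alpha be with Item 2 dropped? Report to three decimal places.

α = 0.216

Remaining items: Item 1, Item 3, Item 4 (k = 3).
ΣVar(i) = 0.74 + 2.02 + 1.99 = 4.75
σ²_total = 4.75 + 2 × 0.40 = 5.55
α (item deleted) = (3/2)·(1 − 4.75/5.55) = 0.216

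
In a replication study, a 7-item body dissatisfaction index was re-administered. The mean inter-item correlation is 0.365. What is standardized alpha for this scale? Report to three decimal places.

Standardized α = k·r̄ / (1 + (k−1)·r̄) = 7 × 0.365 / (1 + 6 × 0.365)
  = 2.5550 / 3.1900 = 0.801

standardized alpha = 0.801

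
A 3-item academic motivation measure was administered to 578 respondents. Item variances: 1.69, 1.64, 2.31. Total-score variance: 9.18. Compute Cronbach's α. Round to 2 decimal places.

Σσ²ᵢ = 1.69 + 1.64 + 2.31 = 5.64
α = (k/(k−1))·(1 − Σσ²ᵢ/total variance) = (3/2)·(1 − 5.64/9.18) = 0.58

α = 0.58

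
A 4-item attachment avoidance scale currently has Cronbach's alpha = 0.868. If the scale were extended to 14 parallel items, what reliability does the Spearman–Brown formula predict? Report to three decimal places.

predicted reliability = 0.958

Length factor m = 14/4 = 3.5000
α' = m·α / (1 + (m−1)·α)
   = 14/4 × 0.868 / (1 + (14/4 − 1) × 0.868)
   = 3.0380 / 3.1700 = 0.958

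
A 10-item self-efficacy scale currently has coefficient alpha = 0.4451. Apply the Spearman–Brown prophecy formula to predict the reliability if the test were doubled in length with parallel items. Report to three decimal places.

Length factor m = 2
α' = m·α / (1 + (m−1)·α)
   = 2 × 0.4451 / (1 + (2 − 1) × 0.4451)
   = 0.8902 / 1.4451 = 0.616

predicted reliability = 0.616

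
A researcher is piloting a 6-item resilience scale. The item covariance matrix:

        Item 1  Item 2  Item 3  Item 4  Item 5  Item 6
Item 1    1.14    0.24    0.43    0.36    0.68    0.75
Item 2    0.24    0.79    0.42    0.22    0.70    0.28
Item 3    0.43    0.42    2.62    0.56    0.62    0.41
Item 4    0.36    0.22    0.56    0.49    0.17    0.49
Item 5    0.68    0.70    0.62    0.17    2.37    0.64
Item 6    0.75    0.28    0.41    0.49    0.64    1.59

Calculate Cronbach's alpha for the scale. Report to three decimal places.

ΣVar(i) = 1.14 + 0.79 + 2.62 + 0.49 + 2.37 + 1.59 = 9.00
Sum of off-diagonal covariances = 6.97
σ²_T = 9.00 + 2 × 6.97 = 22.94
α = (k/(k−1))·(1 − ΣVar(i)/σ²_T) = (6/5)·(1 − 9.00/22.94) = 0.729

Cronbach's alpha = 0.729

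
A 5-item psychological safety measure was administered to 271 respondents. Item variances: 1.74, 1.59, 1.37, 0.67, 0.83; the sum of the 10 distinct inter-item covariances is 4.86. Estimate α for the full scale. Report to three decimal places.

α = 0.763

Σσᵢ² = 1.74 + 1.59 + 1.37 + 0.67 + 0.83 = 6.20
Sum of distinct covariances = 4.86
σ²_total = Σσᵢ² + 2·Σcov = 6.20 + 2 × 4.86 = 15.92
α = (5/4)·(1 − 6.20/15.92) = 0.763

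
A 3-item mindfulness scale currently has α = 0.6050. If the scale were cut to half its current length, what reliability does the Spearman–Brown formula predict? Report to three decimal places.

Length factor m = 1/2
α' = m·α / (1 − (1−m)·α)
   = 1/2 × 0.6050 / (1 − (1 − 1/2) × 0.6050)
   = 0.3025 / 0.6975 = 0.434

predicted reliability = 0.434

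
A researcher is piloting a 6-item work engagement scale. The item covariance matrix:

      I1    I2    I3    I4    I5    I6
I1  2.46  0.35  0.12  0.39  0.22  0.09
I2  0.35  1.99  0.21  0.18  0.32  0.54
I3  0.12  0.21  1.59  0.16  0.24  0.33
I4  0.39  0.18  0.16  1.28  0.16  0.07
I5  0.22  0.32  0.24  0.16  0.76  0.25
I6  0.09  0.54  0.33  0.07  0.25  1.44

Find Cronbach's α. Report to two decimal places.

Cronbach's α = 0.52

Σσ²ᵢ = 2.46 + 1.99 + 1.59 + 1.28 + 0.76 + 1.44 = 9.52
Sum of the distinct covariances = 3.63
σ²_total = 9.52 + 2 × 3.63 = 16.78
α = (k/(k−1))·(1 − Σσ²ᵢ/σ²_total) = (6/5)·(1 − 9.52/16.78) = 0.52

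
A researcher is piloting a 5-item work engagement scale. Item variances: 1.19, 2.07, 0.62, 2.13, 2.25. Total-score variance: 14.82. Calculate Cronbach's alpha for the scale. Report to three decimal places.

Σσᵢ² = 1.19 + 2.07 + 0.62 + 2.13 + 2.25 = 8.26
α = (k/(k−1))·(1 − Σσᵢ²/σ²_total) = (5/4)·(1 − 8.26/14.82) = 0.553

α = 0.553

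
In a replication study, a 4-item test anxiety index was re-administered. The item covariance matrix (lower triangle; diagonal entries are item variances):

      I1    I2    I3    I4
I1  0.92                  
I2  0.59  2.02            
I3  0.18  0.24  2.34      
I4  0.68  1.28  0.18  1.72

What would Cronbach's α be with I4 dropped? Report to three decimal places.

Remaining items: I1, I2, I3 (k = 3).
ΣVar(i) = 0.92 + 2.02 + 2.34 = 5.28
σ²_T = 5.28 + 2 × 1.01 = 7.30
α (item deleted) = (3/2)·(1 − 5.28/7.30) = 0.415

Cronbach's α = 0.415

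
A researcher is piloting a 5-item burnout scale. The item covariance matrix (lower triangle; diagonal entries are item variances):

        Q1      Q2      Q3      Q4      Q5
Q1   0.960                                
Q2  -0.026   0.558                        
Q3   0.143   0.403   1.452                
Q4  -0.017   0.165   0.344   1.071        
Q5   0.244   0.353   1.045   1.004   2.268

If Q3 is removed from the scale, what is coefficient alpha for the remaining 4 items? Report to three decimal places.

Remaining items: Q1, Q2, Q4, Q5 (k = 4).
Σσᵢ² = 0.960 + 0.558 + 1.071 + 2.268 = 4.857
σ²_total = 4.857 + 2 × 1.723 = 8.303
α (item deleted) = (4/3)·(1 − 4.857/8.303) = 0.553

coefficient alpha = 0.553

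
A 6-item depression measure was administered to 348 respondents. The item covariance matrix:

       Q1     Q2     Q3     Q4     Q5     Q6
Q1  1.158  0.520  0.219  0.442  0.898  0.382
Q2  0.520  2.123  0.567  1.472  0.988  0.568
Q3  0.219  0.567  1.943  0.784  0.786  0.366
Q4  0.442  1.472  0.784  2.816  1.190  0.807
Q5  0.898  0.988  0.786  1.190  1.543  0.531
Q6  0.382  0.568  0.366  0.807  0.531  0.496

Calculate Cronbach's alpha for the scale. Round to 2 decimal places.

ΣVar(i) = 1.158 + 2.123 + 1.943 + 2.816 + 1.543 + 0.496 = 10.079
Σ_{i<j} σ_ij = 10.520
Var(T) = 10.079 + 2 × 10.520 = 31.119
α = (k/(k−1))·(1 − ΣVar(i)/Var(T)) = (6/5)·(1 − 10.079/31.119) = 0.81

Cronbach's alpha = 0.81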